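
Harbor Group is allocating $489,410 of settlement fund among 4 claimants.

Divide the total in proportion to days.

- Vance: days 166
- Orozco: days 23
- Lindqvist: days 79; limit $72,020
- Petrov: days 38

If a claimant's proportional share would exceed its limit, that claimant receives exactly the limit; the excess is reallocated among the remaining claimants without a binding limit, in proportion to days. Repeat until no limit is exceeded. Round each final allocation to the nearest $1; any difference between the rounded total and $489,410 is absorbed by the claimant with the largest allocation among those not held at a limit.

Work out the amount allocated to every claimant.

Days total: 306.
Pro-rata shares before constraints: Vance 265,496.93; Orozco 36,785.72; Lindqvist 126,350.95; Petrov 60,776.41.
Cap binds for Lindqvist ($72,020); balance $417,390 reallocated over remaining days 227.
Remaining shares: Vance 305,227.93 → $305,228; Orozco 42,290.62 → $42,291; Petrov 69,871.45 → $69,871.

Vance: $305,228 · Orozco: $42,291 · Lindqvist: $72,020 · Petrov: $69,871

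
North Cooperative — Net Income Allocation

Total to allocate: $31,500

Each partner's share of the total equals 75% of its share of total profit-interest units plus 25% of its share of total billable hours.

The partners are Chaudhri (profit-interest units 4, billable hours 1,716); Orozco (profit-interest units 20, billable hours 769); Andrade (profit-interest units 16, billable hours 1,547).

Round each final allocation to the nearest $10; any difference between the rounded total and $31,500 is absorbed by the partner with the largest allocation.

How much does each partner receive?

Profit-interest units total 40; billable hours total 4,032.
Composite weights (75% profit-interest units + 25% billable hours): Chaudhri 0.1814; Orozco 0.4227; Andrade 0.3959.
Raw shares: Chaudhri 5,714.06; Orozco 13,314.45; Andrade 12,471.48.
At nearest $10: Chaudhri $5,710; Orozco $13,310; Andrade $12,470. Sum = $31,490.
Difference $31,500 − $31,490 = +$10 applied to largest allocation (Orozco): Orozco becomes $13,320.

Chaudhri: $5,710; Orozco: $13,320; Andrade: $12,470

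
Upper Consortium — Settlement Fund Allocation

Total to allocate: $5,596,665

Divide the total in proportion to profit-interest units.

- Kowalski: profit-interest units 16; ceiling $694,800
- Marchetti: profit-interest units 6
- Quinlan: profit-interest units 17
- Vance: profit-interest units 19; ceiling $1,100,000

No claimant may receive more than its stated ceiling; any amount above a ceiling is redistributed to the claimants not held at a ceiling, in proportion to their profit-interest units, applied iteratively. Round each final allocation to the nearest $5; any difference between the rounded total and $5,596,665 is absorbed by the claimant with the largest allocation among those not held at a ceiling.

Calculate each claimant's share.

Kowalski: $694,800 | Marchetti: $991,790 | Quinlan: $2,810,075 | Vance: $1,100,000

Total profit-interest units = 58.
Pro-rata shares before constraints: Kowalski 1,543,907.59; Marchetti 578,965.34; Quinlan 1,640,401.81; Vance 1,833,390.26.
Cap binds for Kowalski ($694,800), Vance ($1,100,000); balance $3,801,865 reallocated over remaining profit-interest units 23.
Remaining shares: Marchetti 991,790.87 → $991,790; Quinlan 2,810,074.13 → $2,810,075.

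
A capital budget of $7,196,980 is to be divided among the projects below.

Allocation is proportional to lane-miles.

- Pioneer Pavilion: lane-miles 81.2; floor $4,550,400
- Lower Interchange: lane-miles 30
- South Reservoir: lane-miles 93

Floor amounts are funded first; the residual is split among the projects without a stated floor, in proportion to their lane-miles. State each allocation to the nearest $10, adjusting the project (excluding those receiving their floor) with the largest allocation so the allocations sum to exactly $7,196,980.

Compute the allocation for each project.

Minimums first: Pioneer Pavilion $4,550,400. Balance $2,646,580.
Balance split over remaining lane-miles 123: Lower Interchange 645,507.32 → $645,510; South Reservoir 2,001,072.68 → $2,001,070.

Pioneer Pavilion: $4,550,400; Lower Interchange: $645,510; South Reservoir: $2,001,070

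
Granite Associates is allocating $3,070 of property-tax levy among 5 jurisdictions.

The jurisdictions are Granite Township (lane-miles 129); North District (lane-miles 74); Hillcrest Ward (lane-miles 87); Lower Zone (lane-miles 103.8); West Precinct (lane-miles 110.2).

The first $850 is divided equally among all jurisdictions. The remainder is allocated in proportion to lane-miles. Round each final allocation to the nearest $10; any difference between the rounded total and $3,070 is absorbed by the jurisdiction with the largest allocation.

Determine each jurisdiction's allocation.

Granite Township: $730 | North District: $500 | Hillcrest Ward: $550 | Lower Zone: $630 | West Precinct: $660

Equal tier: $850 ÷ 5 = $170 apiece.
Remainder $2,220 by lane-miles (total 504): Granite Township 568.21 → $570; North District 325.95 → $330; Hillcrest Ward 383.21 → $380; Lower Zone 457.21 → $460; West Precinct 485.40 → $490.
Rounding difference −$10 on remainder applied to Granite Township.
Totals: Granite Township $170 + $560 = $730; North District $170 + $330 = $500; Hillcrest Ward $170 + $380 = $550; Lower Zone $170 + $460 = $630; West Precinct $170 + $490 = $660.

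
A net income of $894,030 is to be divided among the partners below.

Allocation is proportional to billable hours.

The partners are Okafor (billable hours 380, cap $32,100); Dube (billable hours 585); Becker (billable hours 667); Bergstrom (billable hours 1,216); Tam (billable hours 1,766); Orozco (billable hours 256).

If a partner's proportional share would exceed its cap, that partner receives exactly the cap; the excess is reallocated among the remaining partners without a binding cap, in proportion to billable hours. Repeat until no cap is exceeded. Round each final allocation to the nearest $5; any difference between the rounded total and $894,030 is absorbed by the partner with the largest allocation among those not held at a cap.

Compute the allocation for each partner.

Okafor: $32,100; Dube: $112,300; Becker: $128,040; Bergstrom: $233,430; Tam: $339,015; Orozco: $49,145

Billable hours total: 4,870.
Pro-rata shares before constraints: Okafor 69,760.04; Dube 107,393.75; Becker 122,447.23; Bergstrom 223,232.13; Tam 324,200.61; Orozco 46,996.24.
Capped: Okafor ($32,100); balance $861,930 reallocated over remaining billable hours 4,490.
Redistributed shares: Dube 112,300.46 → $112,300; Becker 128,041.72 → $128,040; Bergstrom 233,431.38 → $233,430; Tam 339,013.00 → $339,015; Orozco 49,143.45 → $49,145.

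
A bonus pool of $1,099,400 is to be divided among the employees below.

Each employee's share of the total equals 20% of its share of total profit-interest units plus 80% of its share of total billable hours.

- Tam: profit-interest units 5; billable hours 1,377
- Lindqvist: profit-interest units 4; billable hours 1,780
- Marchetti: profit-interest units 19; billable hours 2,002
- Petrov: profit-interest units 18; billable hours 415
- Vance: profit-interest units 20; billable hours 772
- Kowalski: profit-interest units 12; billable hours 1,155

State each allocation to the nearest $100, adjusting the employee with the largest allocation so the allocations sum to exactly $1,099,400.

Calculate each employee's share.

Tam: $175,600; Lindqvist: $220,000; Marchetti: $288,200; Petrov: $99,400; Vance: $146,900; Kowalski: $169,300

Totals — profit-interest units 78, billable hours 7,501.
Blended shares (20% profit-interest units + 80% billable hours): Tam 0.1597; Lindqvist 0.2001; Marchetti 0.2622; Petrov 0.0904; Vance 0.1336; Kowalski 0.1540.
Proportional shares: Tam 175,553.22; Lindqvist 219,987.48; Marchetti 288,302.42; Petrov 99,401.82; Vance 146,899.34; Kowalski 169,255.72.
Rounded to nearest $100: Tam $175,600; Lindqvist $220,000; Marchetti $288,300; Petrov $99,400; Vance $146,900; Kowalski $169,300. Sum = $1,099,500.
Difference $1,099,400 − $1,099,500 = −$100 applied to largest allocation (Marchetti): Marchetti becomes $288,200.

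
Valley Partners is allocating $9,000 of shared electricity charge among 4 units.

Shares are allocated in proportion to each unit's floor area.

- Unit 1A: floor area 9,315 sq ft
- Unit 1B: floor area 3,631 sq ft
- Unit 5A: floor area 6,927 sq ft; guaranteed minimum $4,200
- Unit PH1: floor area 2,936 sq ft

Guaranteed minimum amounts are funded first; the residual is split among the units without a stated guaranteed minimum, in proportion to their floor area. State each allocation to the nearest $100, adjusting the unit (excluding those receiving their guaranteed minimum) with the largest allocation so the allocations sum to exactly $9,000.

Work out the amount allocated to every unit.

Minimums first: Unit 5A $4,200. Balance $4,800.
Balance split over remaining floor area 15,882: Unit 1A 2,815.26 → $2,800; Unit 1B 1,097.39 → $1,100; Unit PH1 887.34 → $900.

Unit 1A: $2,800 | Unit 1B: $1,100 | Unit 5A: $4,200 | Unit PH1: $900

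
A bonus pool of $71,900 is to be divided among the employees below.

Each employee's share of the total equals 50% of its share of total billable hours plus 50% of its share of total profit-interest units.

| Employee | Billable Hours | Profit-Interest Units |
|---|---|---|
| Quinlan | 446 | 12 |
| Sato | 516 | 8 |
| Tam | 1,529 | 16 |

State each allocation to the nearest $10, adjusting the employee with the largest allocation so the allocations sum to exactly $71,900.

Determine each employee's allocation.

Billable hours total 2,491; profit-interest units total 36.
Composite weights (50% billable hours + 50% profit-interest units): Quinlan 0.2562; Sato 0.2147; Tam 0.5291.
Raw shares: Quinlan 18,419.99; Sato 15,435.78; Tam 38,044.24.
Rounded to nearest $10: Quinlan $18,420; Sato $15,440; Tam $38,040. Sum = $71,900.
Rounded total matches; no reconciliation needed.

Quinlan: $18,420 · Sato: $15,440 · Tam: $38,040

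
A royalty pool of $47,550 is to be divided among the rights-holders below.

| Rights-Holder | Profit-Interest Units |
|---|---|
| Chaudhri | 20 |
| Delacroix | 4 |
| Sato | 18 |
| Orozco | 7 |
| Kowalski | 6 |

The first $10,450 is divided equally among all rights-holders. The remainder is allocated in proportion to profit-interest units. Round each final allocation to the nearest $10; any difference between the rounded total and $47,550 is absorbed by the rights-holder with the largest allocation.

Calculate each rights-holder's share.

$10,450 shared equally gives $2,090 per rights-holder.
Remainder $37,100 by profit-interest units (total 55): Chaudhri 13,490.91 → $13,490; Delacroix 2,698.18 → $2,700; Sato 12,141.82 → $12,140; Orozco 4,721.82 → $4,720; Kowalski 4,047.27 → $4,050.
Totals: Chaudhri $2,090 + $13,490 = $15,580; Delacroix $2,090 + $2,700 = $4,790; Sato $2,090 + $12,140 = $14,230; Orozco $2,090 + $4,720 = $6,810; Kowalski $2,090 + $4,050 = $6,140.

Chaudhri: $15,580 | Delacroix: $4,790 | Sato: $14,230 | Orozco: $6,810 | Kowalski: $6,140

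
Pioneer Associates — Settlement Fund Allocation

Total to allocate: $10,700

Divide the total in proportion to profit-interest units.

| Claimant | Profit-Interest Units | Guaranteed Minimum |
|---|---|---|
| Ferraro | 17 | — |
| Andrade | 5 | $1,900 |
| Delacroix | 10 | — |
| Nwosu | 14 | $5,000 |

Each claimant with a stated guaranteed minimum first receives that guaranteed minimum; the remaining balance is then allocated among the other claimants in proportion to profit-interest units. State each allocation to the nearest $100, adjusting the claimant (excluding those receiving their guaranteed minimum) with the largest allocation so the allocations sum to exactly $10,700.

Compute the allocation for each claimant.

Fund the minimums — Andrade $1,900; Nwosu $5,000. Balance $3,800.
Balance split over remaining profit-interest units 27: Ferraro 2,392.59 → $2,400; Delacroix 1,407.41 → $1,400.

Ferraro: $2,400 · Andrade: $1,900 · Delacroix: $1,400 · Nwosu: $5,000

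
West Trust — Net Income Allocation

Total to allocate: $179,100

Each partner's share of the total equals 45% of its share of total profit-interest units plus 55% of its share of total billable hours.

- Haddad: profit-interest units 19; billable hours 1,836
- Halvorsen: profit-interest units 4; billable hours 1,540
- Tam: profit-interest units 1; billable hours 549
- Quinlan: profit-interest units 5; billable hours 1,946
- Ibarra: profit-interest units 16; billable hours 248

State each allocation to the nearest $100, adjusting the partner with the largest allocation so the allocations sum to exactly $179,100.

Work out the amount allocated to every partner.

Totals — profit-interest units 45, billable hours 6,119.
Combined weights (45% profit-interest units + 55% billable hours): Haddad 0.3550; Halvorsen 0.1784; Tam 0.0593; Quinlan 0.2249; Ibarra 0.1823.
Proportional shares: Haddad 63,585.33; Halvorsen 31,955.26; Tam 10,628.92; Quinlan 40,282.13; Ibarra 32,648.36.
After rounding ($100): Haddad $63,600; Halvorsen $32,000; Tam $10,600; Quinlan $40,300; Ibarra $32,600. Sum = $179,100.
Sum already equals the total — no adjustment.

Haddad: $63,600; Halvorsen: $32,000; Tam: $10,600; Quinlan: $40,300; Ibarra: $32,600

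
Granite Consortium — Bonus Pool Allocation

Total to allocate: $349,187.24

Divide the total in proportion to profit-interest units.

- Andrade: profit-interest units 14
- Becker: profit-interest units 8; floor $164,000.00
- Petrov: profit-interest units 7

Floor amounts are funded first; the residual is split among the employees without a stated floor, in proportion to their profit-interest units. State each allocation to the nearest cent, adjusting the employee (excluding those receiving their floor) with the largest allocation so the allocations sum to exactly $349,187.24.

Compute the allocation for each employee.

Minimums first: Becker $164,000.00. Residual $185,187.24.
Residual split over remaining profit-interest units 21: Andrade 123,458.1600 → $123,458.16; Petrov 61,729.0800 → $61,729.08.

Andrade: $123,458.16; Becker: $164,000.00; Petrov: $61,729.08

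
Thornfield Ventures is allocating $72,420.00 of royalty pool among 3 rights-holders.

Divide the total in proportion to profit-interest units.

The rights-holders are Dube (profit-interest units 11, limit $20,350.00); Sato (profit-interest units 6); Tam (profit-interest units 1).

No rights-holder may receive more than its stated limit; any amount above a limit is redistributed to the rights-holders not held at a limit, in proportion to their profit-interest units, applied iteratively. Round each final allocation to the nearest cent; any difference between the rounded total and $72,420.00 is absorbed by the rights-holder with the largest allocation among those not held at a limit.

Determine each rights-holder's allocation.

Total profit-interest units = 18.
Pro-rata shares before constraints: Dube 44,256.6667; Sato 24,140.0000; Tam 4,023.3333.
Held at cap: Dube ($20,350.00); remaining pool $52,070.00 reallocated over remaining profit-interest units 7.
Remaining shares: Sato 44,631.4286 → $44,631.43; Tam 7,438.5714 → $7,438.57.

Dube: $20,350.00 · Sato: $44,631.43 · Tam: $7,438.57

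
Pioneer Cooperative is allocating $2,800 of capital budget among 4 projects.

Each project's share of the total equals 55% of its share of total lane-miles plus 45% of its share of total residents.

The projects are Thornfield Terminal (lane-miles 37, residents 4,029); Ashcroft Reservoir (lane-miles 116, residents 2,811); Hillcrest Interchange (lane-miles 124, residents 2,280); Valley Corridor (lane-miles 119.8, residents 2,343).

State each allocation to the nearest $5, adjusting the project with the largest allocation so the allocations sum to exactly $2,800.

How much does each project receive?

Lane-miles total 396.8; residents total 11,463.
Blended shares (55% lane-miles + 45% residents): Thornfield Terminal 0.2095; Ashcroft Reservoir 0.2711; Hillcrest Interchange 0.2614; Valley Corridor 0.2580.
Raw shares: Thornfield Terminal 586.46; Ashcroft Reservoir 759.18; Hillcrest Interchange 731.87; Valley Corridor 722.49.
Rounded to nearest $5: Thornfield Terminal $585; Ashcroft Reservoir $760; Hillcrest Interchange $730; Valley Corridor $720. Sum = $2,795.
Difference $2,800 − $2,795 = +$5 applied to largest allocation (Ashcroft Reservoir): Ashcroft Reservoir becomes $765.

Thornfield Terminal: $585 · Ashcroft Reservoir: $765 · Hillcrest Interchange: $730 · Valley Corridor: $720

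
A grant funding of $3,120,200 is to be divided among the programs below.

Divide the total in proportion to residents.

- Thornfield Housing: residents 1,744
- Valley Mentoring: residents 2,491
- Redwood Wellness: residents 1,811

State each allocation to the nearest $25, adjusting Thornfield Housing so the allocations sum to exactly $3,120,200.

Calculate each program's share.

Thornfield Housing: $900,025; Valley Mentoring: $1,285,550; Redwood Wellness: $934,625

Total residents = 6,046.
Proportional shares: Thornfield Housing 1,744/6,046 × $3,120,200 = 900,037.84; Valley Mentoring 2,491/6,046 × $3,120,200 = 1,285,547.17; Redwood Wellness 1,811/6,046 × $3,120,200 = 934,614.99.
Rounded to nearest $25: Thornfield Housing $900,050; Valley Mentoring $1,285,550; Redwood Wellness $934,625. Sum = $3,120,225.
Difference $3,120,200 − $3,120,225 = −$25 applied to Thornfield Housing: Thornfield Housing becomes $900,025.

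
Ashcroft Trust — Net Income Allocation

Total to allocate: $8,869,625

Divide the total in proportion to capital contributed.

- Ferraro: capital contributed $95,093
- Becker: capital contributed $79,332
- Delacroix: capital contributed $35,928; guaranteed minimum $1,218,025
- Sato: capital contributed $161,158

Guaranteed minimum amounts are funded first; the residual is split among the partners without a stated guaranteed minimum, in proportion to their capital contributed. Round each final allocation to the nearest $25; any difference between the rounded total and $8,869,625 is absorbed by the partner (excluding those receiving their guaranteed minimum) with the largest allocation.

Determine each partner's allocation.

Ferraro: $2,168,200; Becker: $1,808,850; Delacroix: $1,218,025; Sato: $3,674,550

Fund the minimums — Delacroix $1,218,025. Remaining pool $7,651,600.
Remaining pool split over remaining capital contributed 335,583: Ferraro 2,168,207.56 → $2,168,200; Becker 1,808,842.32 → $1,808,850; Sato 3,674,550.12 → $3,674,550.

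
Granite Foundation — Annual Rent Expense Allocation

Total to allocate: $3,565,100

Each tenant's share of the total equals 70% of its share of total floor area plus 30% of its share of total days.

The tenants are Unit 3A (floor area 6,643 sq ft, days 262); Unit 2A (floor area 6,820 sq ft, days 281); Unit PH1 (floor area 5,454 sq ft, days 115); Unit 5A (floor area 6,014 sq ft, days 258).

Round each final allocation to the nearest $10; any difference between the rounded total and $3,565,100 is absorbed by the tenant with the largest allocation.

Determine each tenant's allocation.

Unit 3A: $970,870 | Unit 2A: $1,010,770 | Unit PH1: $680,220 | Unit 5A: $903,240

Floor area total 24,931; days total 916.
Blended shares (70% floor area + 30% days): Unit 3A 0.2723; Unit 2A 0.2835; Unit PH1 0.1908; Unit 5A 0.2534.
Pro-rata amounts: Unit 3A 970,871.75; Unit 2A 1,010,773.86; Unit PH1 680,215.40; Unit 5A 903,238.99.
At nearest $10: Unit 3A $970,870; Unit 2A $1,010,770; Unit PH1 $680,220; Unit 5A $903,240. Sum = $3,565,100.
Rounded total matches; no reconciliation needed.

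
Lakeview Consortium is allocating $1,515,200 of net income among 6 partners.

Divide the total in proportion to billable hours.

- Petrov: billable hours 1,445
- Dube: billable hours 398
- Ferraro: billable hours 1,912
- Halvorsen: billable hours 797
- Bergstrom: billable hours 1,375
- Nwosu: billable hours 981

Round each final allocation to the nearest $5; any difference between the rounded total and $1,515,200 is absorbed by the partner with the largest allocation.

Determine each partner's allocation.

Petrov: $316,945 · Dube: $87,295 · Ferraro: $419,385 · Halvorsen: $174,815 · Bergstrom: $301,590 · Nwosu: $215,170

Sum of billable hours: 6,908.
Unrounded shares: Petrov 1,445/6,908 × $1,515,200 = 316,946.15; Dube 398/6,908 × $1,515,200 = 87,297.28; Ferraro 1,912/6,908 × $1,515,200 = 419,377.88; Halvorsen 797/6,908 × $1,515,200 = 174,813.90; Bergstrom 1,375/6,908 × $1,515,200 = 301,592.36; Nwosu 981/6,908 × $1,515,200 = 215,172.44.
After rounding ($5): Petrov $316,945; Dube $87,295; Ferraro $419,380; Halvorsen $174,815; Bergstrom $301,590; Nwosu $215,170. Sum = $1,515,195.
Difference $1,515,200 − $1,515,195 = +$5 applied to largest allocation (Ferraro): Ferraro becomes $419,385.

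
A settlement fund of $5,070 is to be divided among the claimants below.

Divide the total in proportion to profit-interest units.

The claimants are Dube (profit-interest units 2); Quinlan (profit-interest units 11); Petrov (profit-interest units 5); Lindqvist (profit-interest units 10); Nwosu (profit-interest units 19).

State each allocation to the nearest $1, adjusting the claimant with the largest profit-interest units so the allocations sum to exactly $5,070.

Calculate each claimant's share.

Dube: $216 | Quinlan: $1,187 | Petrov: $539 | Lindqvist: $1,079 | Nwosu: $2,049

Sum of profit-interest units: 47.
Proportional shares: Dube 2/47 × $5,070 = 215.74; Quinlan 11/47 × $5,070 = 1,186.60; Petrov 5/47 × $5,070 = 539.36; Lindqvist 10/47 × $5,070 = 1,078.72; Nwosu 19/47 × $5,070 = 2,049.57.
After rounding ($1): Dube $216; Quinlan $1,187; Petrov $539; Lindqvist $1,079; Nwosu $2,050. Sum = $5,071.
Difference $5,070 − $5,071 = −$1 applied to largest profit-interest units (Nwosu): Nwosu becomes $2,049.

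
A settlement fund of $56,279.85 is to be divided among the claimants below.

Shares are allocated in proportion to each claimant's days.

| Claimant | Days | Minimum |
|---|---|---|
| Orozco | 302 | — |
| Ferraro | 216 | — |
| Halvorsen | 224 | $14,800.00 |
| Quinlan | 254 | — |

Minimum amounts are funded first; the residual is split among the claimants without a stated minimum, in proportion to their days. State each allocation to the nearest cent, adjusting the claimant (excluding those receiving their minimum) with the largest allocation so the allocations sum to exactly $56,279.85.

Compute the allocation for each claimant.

Minimums first: Halvorsen $14,800.00. Remaining pool $41,479.85.
Remaining pool split over remaining days 772: Orozco 16,226.5734 → $16,226.57; Ferraro 11,605.7611 → $11,605.76; Quinlan 13,647.5154 → $13,647.52.

Orozco: $16,226.57; Ferraro: $11,605.76; Halvorsen: $14,800.00; Quinlan: $13,647.52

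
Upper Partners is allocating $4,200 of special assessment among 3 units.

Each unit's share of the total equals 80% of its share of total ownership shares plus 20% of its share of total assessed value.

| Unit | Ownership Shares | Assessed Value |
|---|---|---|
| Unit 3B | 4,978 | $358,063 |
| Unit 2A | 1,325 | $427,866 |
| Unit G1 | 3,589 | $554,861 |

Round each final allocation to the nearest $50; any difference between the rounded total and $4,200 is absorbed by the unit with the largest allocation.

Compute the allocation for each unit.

Ownership shares total 9,892; assessed value total 1,340,790.
Composite weights (80% ownership shares + 20% assessed value): Unit 3B 0.4560; Unit 2A 0.1710; Unit G1 0.3730.
Pro-rata amounts: Unit 3B 1,915.19; Unit 2A 718.12; Unit G1 1,566.69.
After rounding ($50): Unit 3B $1,900; Unit 2A $700; Unit G1 $1,550. Sum = $4,150.
Difference $4,200 − $4,150 = +$50 applied to largest allocation (Unit 3B): Unit 3B becomes $1,950.

Unit 3B: $1,950; Unit 2A: $700; Unit G1: $1,550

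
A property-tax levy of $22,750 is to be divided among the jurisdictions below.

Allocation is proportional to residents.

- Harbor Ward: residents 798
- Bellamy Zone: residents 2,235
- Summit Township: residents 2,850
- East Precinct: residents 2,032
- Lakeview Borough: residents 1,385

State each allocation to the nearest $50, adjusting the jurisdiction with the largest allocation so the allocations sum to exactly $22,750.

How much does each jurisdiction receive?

Combined residents = 9,300.
Pro-rata amounts: Harbor Ward 798/9,300 × $22,750 = 1,952.10; Bellamy Zone 2,235/9,300 × $22,750 = 5,467.34; Summit Township 2,850/9,300 × $22,750 = 6,971.77; East Precinct 2,032/9,300 × $22,750 = 4,970.75; Lakeview Borough 1,385/9,300 × $22,750 = 3,388.04.
After rounding ($50): Harbor Ward $1,950; Bellamy Zone $5,450; Summit Township $6,950; East Precinct $4,950; Lakeview Borough $3,400. Sum = $22,700.
Difference $22,750 − $22,700 = +$50 applied to largest allocation (Summit Township): Summit Township becomes $7,000.

Harbor Ward: $1,950 | Bellamy Zone: $5,450 | Summit Township: $7,000 | East Precinct: $4,950 | Lakeview Borough: $3,400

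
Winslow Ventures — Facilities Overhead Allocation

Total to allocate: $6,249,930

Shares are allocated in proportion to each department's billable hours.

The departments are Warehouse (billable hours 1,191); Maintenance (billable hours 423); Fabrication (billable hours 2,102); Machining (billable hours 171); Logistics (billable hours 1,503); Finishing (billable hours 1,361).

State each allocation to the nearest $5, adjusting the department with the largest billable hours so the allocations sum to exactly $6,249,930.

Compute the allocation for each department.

Warehouse: $1,102,600; Maintenance: $391,605; Fabrication: $1,945,985; Machining: $158,310; Logistics: $1,391,445; Finishing: $1,259,985

Billable hours total: 1,191 + 423 + 2,102 + 171 + 1,503 + 1,361 = 6,751.
Raw shares: Warehouse 1,102,602.08; Maintenance 391,604.26; Fabrication 1,945,986.20; Machining 158,308.11; Logistics 1,391,444.94; Finishing 1,259,984.41.
Rounded to nearest $5: Warehouse $1,102,600; Maintenance $391,605; Fabrication $1,945,985; Machining $158,310; Logistics $1,391,445; Finishing $1,259,985. Sum = $6,249,930.
No rounding difference to absorb.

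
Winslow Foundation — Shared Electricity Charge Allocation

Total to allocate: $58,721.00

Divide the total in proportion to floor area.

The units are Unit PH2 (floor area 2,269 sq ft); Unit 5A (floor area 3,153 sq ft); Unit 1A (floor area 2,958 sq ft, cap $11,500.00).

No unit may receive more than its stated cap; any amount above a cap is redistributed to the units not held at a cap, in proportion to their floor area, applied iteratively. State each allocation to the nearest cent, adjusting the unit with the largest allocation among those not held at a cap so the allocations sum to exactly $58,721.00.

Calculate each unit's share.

Unit PH2: $19,761.06; Unit 5A: $27,459.94; Unit 1A: $11,500.00

Total floor area = 8,380.
Unconstrained shares: Unit PH2 15,899.5166; Unit 5A 22,093.9514; Unit 1A 20,727.5320.
Cap binds for Unit 1A ($11,500.00); residual $47,221.00 reallocated over remaining floor area 5,422.
Redistributed shares: Unit PH2 19,761.0566 → $19,761.06; Unit 5A 27,459.9434 → $27,459.94.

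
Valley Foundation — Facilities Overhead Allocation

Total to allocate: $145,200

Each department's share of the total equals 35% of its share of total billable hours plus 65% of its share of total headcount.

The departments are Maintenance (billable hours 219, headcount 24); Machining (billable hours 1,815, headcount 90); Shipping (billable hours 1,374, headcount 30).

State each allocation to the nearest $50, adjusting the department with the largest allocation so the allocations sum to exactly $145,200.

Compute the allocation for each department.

Billable hours total 3,408; headcount total 144.
Blended shares (35% billable hours + 65% headcount): Maintenance 0.1308; Machining 0.5926; Shipping 0.2765.
Unrounded shares: Maintenance 18,995.72; Machining 86,052.73; Shipping 40,151.55.
After rounding ($50): Maintenance $19,000; Machining $86,050; Shipping $40,150. Sum = $145,200.
Sum already equals the total — no adjustment.

Maintenance: $19,000 | Machining: $86,050 | Shipping: $40,150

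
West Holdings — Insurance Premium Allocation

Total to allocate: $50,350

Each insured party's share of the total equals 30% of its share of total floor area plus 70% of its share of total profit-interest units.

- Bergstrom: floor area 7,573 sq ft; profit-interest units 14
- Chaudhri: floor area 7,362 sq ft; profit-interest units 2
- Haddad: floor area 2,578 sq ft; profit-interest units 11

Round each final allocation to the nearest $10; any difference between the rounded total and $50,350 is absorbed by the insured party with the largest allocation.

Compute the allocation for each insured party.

Totals — floor area 17,513, profit-interest units 27.
Blended shares (30% floor area + 70% profit-interest units): Bergstrom 0.4927; Chaudhri 0.1780; Haddad 0.3293.
Pro-rata amounts: Bergstrom 24,806.91; Chaudhri 8,960.48; Haddad 16,582.60.
At nearest $10: Bergstrom $24,810; Chaudhri $8,960; Haddad $16,580. Sum = $50,350.
Rounded total matches; no reconciliation needed.

Bergstrom: $24,810; Chaudhri: $8,960; Haddad: $16,580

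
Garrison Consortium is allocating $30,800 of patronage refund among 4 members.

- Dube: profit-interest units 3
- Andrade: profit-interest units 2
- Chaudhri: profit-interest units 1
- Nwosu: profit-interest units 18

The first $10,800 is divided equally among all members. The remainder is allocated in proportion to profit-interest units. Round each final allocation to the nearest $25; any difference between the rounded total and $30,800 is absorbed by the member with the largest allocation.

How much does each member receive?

Dube: $5,200 · Andrade: $4,375 · Chaudhri: $3,525 · Nwosu: $17,700

$10,800 shared equally gives $2,700 per member.
Remainder $20,000 by profit-interest units (total 24): Dube 2,500.00 → $2,500; Andrade 1,666.67 → $1,675; Chaudhri 833.33 → $825; Nwosu 15,000.00 → $15,000.
Totals: Dube $2,700 + $2,500 = $5,200; Andrade $2,700 + $1,675 = $4,375; Chaudhri $2,700 + $825 = $3,525; Nwosu $2,700 + $15,000 = $17,700.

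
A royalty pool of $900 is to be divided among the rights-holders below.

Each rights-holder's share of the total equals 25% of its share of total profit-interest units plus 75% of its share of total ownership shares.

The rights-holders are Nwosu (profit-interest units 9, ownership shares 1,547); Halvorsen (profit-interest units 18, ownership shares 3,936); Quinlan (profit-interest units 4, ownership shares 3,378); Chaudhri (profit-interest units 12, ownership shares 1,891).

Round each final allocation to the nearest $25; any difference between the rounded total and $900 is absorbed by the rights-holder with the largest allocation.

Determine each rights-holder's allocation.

Totals — profit-interest units 43, ownership shares 10,752.
Composite weights (25% profit-interest units + 75% ownership shares): Nwosu 0.1602; Halvorsen 0.3792; Quinlan 0.2589; Chaudhri 0.2017.
Pro-rata amounts: Nwosu 144.21; Halvorsen 341.28; Quinlan 233.00; Chaudhri 181.51.
After rounding ($25): Nwosu $150; Halvorsen $350; Quinlan $225; Chaudhri $175. Sum = $900.
Rounded total matches; no reconciliation needed.

Nwosu: $150; Halvorsen: $350; Quinlan: $225; Chaudhri: $175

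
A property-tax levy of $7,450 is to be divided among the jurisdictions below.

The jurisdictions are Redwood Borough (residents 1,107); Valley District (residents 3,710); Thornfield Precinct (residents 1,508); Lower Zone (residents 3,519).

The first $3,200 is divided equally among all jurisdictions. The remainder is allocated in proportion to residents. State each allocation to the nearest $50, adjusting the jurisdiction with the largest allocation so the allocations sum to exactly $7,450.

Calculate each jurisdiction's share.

Redwood Borough: $1,300; Valley District: $2,400; Thornfield Precinct: $1,450; Lower Zone: $2,300

$3,200 shared equally gives $800 per jurisdiction.
Remainder $4,250 by residents (total 9,844): Redwood Borough 477.93 → $500; Valley District 1,601.74 → $1,600; Thornfield Precinct 651.06 → $650; Lower Zone 1,519.28 → $1,500.
Totals: Redwood Borough $800 + $500 = $1,300; Valley District $800 + $1,600 = $2,400; Thornfield Precinct $800 + $650 = $1,450; Lower Zone $800 + $1,500 = $2,300.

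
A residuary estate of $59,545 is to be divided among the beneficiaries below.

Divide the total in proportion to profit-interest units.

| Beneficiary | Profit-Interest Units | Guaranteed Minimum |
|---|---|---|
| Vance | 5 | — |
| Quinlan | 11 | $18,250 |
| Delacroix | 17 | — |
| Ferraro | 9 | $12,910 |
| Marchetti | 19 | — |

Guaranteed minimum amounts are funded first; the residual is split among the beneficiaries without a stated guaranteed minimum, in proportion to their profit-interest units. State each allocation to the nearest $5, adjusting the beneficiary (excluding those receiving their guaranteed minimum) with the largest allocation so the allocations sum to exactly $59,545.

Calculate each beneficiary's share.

Guaranteed amounts: Quinlan $18,250; Ferraro $12,910. Residual $28,385.
Residual split over remaining profit-interest units 41: Vance 3,461.59 → $3,460; Delacroix 11,769.39 → $11,770; Marchetti 13,154.02 → $13,155.

Vance: $3,460; Quinlan: $18,250; Delacroix: $11,770; Ferraro: $12,910; Marchetti: $13,155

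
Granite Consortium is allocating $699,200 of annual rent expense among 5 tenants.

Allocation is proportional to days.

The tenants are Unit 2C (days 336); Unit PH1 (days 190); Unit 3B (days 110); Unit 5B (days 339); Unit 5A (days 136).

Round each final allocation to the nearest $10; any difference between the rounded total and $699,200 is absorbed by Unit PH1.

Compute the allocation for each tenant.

Unit 2C: $211,460 | Unit PH1: $119,570 | Unit 3B: $69,230 | Unit 5B: $213,350 | Unit 5A: $85,590

Days total: 1,111.
Pro-rata amounts: Unit 2C 336/1,111 × $699,200 = 211,459.23; Unit PH1 190/1,111 × $699,200 = 119,575.16; Unit 3B 110/1,111 × $699,200 = 69,227.72; Unit 5B 339/1,111 × $699,200 = 213,347.25; Unit 5A 136/1,111 × $699,200 = 85,590.64.
After rounding ($10): Unit 2C $211,460; Unit PH1 $119,580; Unit 3B $69,230; Unit 5B $213,350; Unit 5A $85,590. Sum = $699,210.
Difference $699,200 − $699,210 = −$10 applied to Unit PH1: Unit PH1 becomes $119,570.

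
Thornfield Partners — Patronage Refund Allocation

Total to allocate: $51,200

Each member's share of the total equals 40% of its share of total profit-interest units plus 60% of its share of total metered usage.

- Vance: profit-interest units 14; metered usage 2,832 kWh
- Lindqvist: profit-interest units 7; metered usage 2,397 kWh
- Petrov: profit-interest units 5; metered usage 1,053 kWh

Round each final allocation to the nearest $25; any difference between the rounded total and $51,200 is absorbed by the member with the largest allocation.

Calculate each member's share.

Vance: $24,875 · Lindqvist: $17,225 · Petrov: $9,100

Profit-interest units total 26; metered usage total 6,282.
Blended shares (40% profit-interest units + 60% metered usage): Vance 0.4859; Lindqvist 0.3366; Petrov 0.1775.
Raw shares: Vance 24,876.63; Lindqvist 17,235.57; Petrov 9,087.80.
After rounding ($25): Vance $24,875; Lindqvist $17,225; Petrov $9,100. Sum = $51,200.
Rounded total matches; no reconciliation needed.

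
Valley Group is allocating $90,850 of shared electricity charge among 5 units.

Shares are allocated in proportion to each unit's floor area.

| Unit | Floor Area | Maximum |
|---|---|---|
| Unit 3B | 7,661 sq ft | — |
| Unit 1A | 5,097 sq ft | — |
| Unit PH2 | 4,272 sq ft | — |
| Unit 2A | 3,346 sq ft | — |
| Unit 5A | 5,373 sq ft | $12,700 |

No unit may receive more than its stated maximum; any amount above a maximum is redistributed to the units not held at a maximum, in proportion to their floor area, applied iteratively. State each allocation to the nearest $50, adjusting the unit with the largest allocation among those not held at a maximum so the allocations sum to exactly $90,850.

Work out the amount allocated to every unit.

Sum of floor area: 25,749.
Unconstrained shares: Unit 3B 27,030.25; Unit 1A 17,983.71; Unit PH2 15,072.86; Unit 2A 11,805.67; Unit 5A 18,957.51.
Held at cap: Unit 5A ($12,700); balance $78,150 reallocated over remaining floor area 20,376.
Redistributed shares: Unit 3B 29,382.96 → $29,400; Unit 1A 19,549.01 → $19,550; Unit PH2 16,384.81 → $16,400; Unit 2A 12,833.23 → $12,850.
Rounding difference −$50 applied to Unit 3B → $29,350.

Unit 3B: $29,350 · Unit 1A: $19,550 · Unit PH2: $16,400 · Unit 2A: $12,850 · Unit 5A: $12,700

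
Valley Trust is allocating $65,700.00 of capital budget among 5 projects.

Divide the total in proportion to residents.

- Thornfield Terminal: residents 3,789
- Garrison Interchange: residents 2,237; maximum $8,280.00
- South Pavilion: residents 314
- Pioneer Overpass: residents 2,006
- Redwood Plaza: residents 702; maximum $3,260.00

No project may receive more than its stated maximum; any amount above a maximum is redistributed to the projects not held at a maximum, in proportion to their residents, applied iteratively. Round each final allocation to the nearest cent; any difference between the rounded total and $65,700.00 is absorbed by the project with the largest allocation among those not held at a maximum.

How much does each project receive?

Thornfield Terminal: $33,591.79 · Garrison Interchange: $8,280.00 · South Pavilion: $2,783.80 · Pioneer Overpass: $17,784.41 · Redwood Plaza: $3,260.00

Total residents = 9,048.
Proportional shares (ignoring caps): Thornfield Terminal 27,512.9642; Garrison Interchange 16,243.4682; South Pavilion 2,280.0398; Pioneer Overpass 14,566.1141; Redwood Plaza 5,097.4138.
Capped: Garrison Interchange ($8,280.00), Redwood Plaza ($3,260.00); balance $54,160.00 reallocated over remaining residents 6,109.
Shares after redistribution: Thornfield Terminal 33,591.7892 → $33,591.79; South Pavilion 2,783.8009 → $2,783.80; Pioneer Overpass 17,784.4099 → $17,784.41.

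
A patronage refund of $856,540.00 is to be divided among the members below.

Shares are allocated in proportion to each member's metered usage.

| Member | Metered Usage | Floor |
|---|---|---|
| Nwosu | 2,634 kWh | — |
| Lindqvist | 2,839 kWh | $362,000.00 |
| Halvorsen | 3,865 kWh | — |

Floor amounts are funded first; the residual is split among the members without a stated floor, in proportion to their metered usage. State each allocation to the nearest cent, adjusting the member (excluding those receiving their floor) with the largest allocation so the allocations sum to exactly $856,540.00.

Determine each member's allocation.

Nwosu: $200,433.66 | Lindqvist: $362,000.00 | Halvorsen: $294,106.34

Minimums first: Lindqvist $362,000.00. Remaining pool $494,540.00.
Remaining pool split over remaining metered usage 6,499: Nwosu 200,433.6606 → $200,433.66; Halvorsen 294,106.3394 → $294,106.34.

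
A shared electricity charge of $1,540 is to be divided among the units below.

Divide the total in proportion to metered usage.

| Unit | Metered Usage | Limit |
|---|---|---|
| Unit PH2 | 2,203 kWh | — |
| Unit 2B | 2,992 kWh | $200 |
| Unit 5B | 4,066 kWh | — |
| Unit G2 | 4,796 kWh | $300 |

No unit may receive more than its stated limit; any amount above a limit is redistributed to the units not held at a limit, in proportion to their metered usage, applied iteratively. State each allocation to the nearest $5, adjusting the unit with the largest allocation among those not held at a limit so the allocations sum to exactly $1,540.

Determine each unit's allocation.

Unit PH2: $365 | Unit 2B: $200 | Unit 5B: $675 | Unit G2: $300

Total metered usage = 14,057.
Proportional shares (ignoring caps): Unit PH2 241.35; Unit 2B 327.79; Unit 5B 445.45; Unit G2 525.42.
Capped: Unit 2B ($200), Unit G2 ($300); residual $1,040 reallocated over remaining metered usage 6,269.
Remaining shares: Unit PH2 365.47 → $365; Unit 5B 674.53 → $675.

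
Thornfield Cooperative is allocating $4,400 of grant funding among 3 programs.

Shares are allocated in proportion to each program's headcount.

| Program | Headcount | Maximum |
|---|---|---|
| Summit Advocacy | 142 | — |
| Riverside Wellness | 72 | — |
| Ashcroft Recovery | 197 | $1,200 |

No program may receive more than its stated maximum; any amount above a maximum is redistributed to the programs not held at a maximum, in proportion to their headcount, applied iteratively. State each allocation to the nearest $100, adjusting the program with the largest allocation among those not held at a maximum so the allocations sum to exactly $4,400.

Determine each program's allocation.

Headcount total: 411.
Unconstrained shares: Summit Advocacy 1,520.19; Riverside Wellness 770.80; Ashcroft Recovery 2,109.00.
Cap binds for Ashcroft Recovery ($1,200); balance $3,200 reallocated over remaining headcount 214.
Redistributed shares: Summit Advocacy 2,123.36 → $2,100; Riverside Wellness 1,076.64 → $1,100.

Summit Advocacy: $2,100 | Riverside Wellness: $1,100 | Ashcroft Recovery: $1,200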